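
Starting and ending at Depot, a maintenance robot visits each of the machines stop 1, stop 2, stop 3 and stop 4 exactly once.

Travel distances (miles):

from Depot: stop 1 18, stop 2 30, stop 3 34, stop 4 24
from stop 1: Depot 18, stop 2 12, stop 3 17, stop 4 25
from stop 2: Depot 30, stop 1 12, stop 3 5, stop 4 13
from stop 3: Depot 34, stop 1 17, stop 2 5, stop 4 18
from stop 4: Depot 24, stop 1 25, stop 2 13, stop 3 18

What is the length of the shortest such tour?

Depot → stop 1 → stop 2 → stop 3 → stop 4 → Depot: 18+12+5+18+24 = 77
Depot → stop 1 → stop 2 → stop 4 → stop 3 → Depot: 18+12+13+18+34 = 95
Depot → stop 1 → stop 3 → stop 2 → stop 4 → Depot: 18+17+5+13+24 = 77
Depot → stop 1 → stop 3 → stop 4 → stop 2 → Depot: 18+17+18+13+30 = 96
Depot → stop 1 → stop 4 → stop 2 → stop 3 → Depot: 18+25+13+5+34 = 95
Depot → stop 1 → stop 4 → stop 3 → stop 2 → Depot: 18+25+18+5+30 = 96
Depot → stop 2 → stop 1 → stop 3 → stop 4 → Depot: 30+12+17+18+24 = 101
Depot → stop 2 → stop 1 → stop 4 → stop 3 → Depot: 30+12+25+18+34 = 119
Depot → stop 2 → stop 3 → stop 1 → stop 4 → Depot: 30+5+17+25+24 = 101
Depot → stop 2 → stop 4 → stop 1 → stop 3 → Depot: 30+13+25+17+34 = 119
Depot → stop 3 → stop 1 → stop 2 → stop 4 → Depot: 34+17+12+13+24 = 100
Depot → stop 3 → stop 2 → stop 1 → stop 4 → Depot: 34+5+12+25+24 = 100
The minimum is 77.
One optimal route: Depot → stop 1 → stop 2 → stop 3 → stop 4 → Depot (or its reverse).

Shortest round trip = 77 miles.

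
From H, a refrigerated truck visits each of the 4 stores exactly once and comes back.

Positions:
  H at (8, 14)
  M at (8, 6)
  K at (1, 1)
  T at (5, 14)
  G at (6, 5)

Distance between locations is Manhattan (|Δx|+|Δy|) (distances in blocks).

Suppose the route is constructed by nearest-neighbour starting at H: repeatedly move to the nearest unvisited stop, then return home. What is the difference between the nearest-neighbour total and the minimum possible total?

The nearest-neighbour route is 8 blocks longer than optimal.

From H: T=3, M=8, G=11, K=20 → choose T (3).
From T: G=10, M=11, K=17 → choose G (10).
From G: M=3, K=9 → choose M (3).
From M: K=12 → choose K (12).
NN route H → T → G → M → K → H costs 48.
Optimal: H → M → G → K → T → H costs 40 (by enumerating all 12 distinct tours).
Excess = 48 − 40 = 8.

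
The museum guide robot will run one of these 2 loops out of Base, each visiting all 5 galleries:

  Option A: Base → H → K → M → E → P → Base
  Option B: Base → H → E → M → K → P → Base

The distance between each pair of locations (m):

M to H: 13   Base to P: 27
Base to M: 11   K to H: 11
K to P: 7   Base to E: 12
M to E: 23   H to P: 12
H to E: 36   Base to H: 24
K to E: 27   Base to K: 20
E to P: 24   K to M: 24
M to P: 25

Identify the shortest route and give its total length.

Option A: 24 + 11 + 24 + 23 + 24 + 27 = 133
Option B: 24 + 36 + 23 + 24 + 7 + 27 = 141

133 m — Option A is the shortest.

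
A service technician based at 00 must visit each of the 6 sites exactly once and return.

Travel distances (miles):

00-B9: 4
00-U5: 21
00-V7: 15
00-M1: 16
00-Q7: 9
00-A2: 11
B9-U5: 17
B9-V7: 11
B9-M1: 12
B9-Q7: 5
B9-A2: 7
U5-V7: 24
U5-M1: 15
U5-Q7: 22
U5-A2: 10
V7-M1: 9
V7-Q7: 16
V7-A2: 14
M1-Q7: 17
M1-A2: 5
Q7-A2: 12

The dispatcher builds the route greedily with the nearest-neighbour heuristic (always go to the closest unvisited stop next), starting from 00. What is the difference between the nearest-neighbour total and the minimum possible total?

00: B9=4, Q7=9, A2=11, V7=15, M1=16, U5=21 ⇒ B9
B9: Q7=5, A2=7, V7=11, M1=12, U5=17 ⇒ Q7
Q7: A2=12, V7=16, M1=17, U5=22 ⇒ A2
A2: M1=5, U5=10, V7=14 ⇒ M1
M1: V7=9, U5=15 ⇒ V7
V7: U5=24 ⇒ U5
NN route 00 → B9 → Q7 → A2 → M1 → V7 → U5 → 00 costs 80.
Optimal: 00 → B9 → U5 → A2 → M1 → V7 → Q7 → 00 costs 70 (by enumerating all 360 distinct tours).
Excess = 80 − 70 = 10.

The nearest-neighbour route is 10 miles longer than optimal.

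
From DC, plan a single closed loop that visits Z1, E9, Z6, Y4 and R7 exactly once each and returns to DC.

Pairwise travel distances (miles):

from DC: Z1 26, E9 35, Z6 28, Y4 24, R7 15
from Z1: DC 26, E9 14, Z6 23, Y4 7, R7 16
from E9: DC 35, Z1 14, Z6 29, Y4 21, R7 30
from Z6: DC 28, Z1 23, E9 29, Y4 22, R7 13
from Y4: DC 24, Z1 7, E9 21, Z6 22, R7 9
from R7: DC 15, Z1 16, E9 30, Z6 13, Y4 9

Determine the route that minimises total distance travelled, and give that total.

Minimum total distance: 102 miles.

With 5 stops there are 5!/2 = 60 distinct round trips (a route and its reverse cost the same).
DC - Z1 - E9 - Z6 - Y4 - R7 - DC: 26+14+29+22+9+15 = 115
DC - Z1 - E9 - Z6 - R7 - Y4 - DC: 26+14+29+13+9+24 = 115
DC - Z1 - E9 - Y4 - Z6 - R7 - DC: 26+14+21+22+13+15 = 111
DC - Z1 - E9 - Y4 - R7 - Z6 - DC: 26+14+21+9+13+28 = 111
DC - Z1 - E9 - R7 - Z6 - Y4 - DC: 26+14+30+13+22+24 = 129
DC - Z1 - E9 - R7 - Y4 - Z6 - DC: 26+14+30+9+22+28 = 129
DC - Z1 - Z6 - E9 - Y4 - R7 - DC: 26+23+29+21+9+15 = 123
DC - Z1 - Z6 - E9 - R7 - Y4 - DC: 26+23+29+30+9+24 = 141
DC - Z1 - Z6 - Y4 - E9 - R7 - DC: 26+23+22+21+30+15 = 137
DC - Z1 - Z6 - Y4 - R7 - E9 - DC: 26+23+22+9+30+35 = 145
DC - Z1 - Z6 - R7 - E9 - Y4 - DC: 26+23+13+30+21+24 = 137
DC - Z1 - Z6 - R7 - Y4 - E9 - DC: 26+23+13+9+21+35 = 127
DC - Z1 - Y4 - E9 - Z6 - R7 - DC: 26+7+21+29+13+15 = 111
DC - Z1 - Y4 - E9 - R7 - Z6 - DC: 26+7+21+30+13+28 = 125
… (46 more)
DC - Z6 - E9 - Z1 - Y4 - R7 - DC: 28+29+14+7+9+15 = 102  ← best
The minimum is 102.
One optimal route: DC → Z6 → E9 → Z1 → Y4 → R7 → DC (or its reverse).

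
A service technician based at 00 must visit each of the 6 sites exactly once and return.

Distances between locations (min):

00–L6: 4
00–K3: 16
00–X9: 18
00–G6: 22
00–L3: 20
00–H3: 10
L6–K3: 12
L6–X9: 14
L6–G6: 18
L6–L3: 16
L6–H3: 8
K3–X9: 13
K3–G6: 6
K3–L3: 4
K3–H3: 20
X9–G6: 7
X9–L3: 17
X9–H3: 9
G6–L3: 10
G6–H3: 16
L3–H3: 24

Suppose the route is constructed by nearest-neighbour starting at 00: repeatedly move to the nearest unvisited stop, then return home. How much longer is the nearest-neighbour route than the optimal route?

00: L6=4, H3=10, K3=16, X9=18, L3=20, G6=22 ⇒ L6
L6: H3=8, K3=12, X9=14, L3=16, G6=18 ⇒ H3
H3: X9=9, G6=16, K3=20, L3=24 ⇒ X9
X9: G6=7, K3=13, L3=17 ⇒ G6
G6: K3=6, L3=10 ⇒ K3
K3: L3=4 ⇒ L3
NN route 00 → L6 → H3 → X9 → G6 → K3 → L3 → 00 costs 58.
Optimal: 00 → L6 → K3 → L3 → G6 → X9 → H3 → 00 costs 56 (by enumerating all 360 distinct tours).
Excess = 58 − 56 = 2.

Excess over optimum: 2 min.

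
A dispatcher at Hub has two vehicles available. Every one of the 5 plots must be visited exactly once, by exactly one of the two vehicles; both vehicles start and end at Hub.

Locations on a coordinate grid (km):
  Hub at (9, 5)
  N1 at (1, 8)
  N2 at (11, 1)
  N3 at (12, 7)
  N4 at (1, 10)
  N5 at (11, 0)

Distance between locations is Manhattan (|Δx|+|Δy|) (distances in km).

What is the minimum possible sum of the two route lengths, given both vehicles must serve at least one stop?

46 km — the smallest possible combined total.

There are 2^4 − 1 = 15 ways to divide the 5 stops into two non-empty groups. For each, the best each vehicle can do is its own shortest tour through its group:
  {N1} + {N2, N3, N4, N5}: 22 + 42 = 64
  {N2} + {N1, N3, N4, N5}: 12 + 42 = 54
  {N1, N2} + {N3, N4, N5}: 34 + 42 = 76
  {N3} + {N1, N2, N4, N5}: 10 + 40 = 50
  {N1, N3} + {N2, N4, N5}: 28 + 40 = 68
  {N2, N3} + {N1, N4, N5}: 18 + 40 = 58
  … (15 splits in total)
  {N1, N4} + {N2, N3, N5}: 26 + 20 = 46  ← best
Best: vehicle 1 Hub → N1 → N4 → Hub = 26; vehicle 2 Hub → N2 → N5 → N3 → Hub = 20; combined 46.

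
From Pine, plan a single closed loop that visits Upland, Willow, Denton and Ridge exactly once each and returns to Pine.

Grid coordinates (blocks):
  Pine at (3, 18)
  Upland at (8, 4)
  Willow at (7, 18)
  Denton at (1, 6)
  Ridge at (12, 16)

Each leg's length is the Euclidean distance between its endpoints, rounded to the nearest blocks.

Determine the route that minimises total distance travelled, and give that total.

Minimum total distance: 41 blocks.

Pine - Upland - Willow - Denton - Ridge - Pine: 15+14+13+15+9 = 66
Pine - Upland - Willow - Ridge - Denton - Pine: 15+14+5+15+12 = 61
Pine - Upland - Denton - Willow - Ridge - Pine: 15+7+13+5+9 = 49
Pine - Upland - Denton - Ridge - Willow - Pine: 15+7+15+5+4 = 46
Pine - Upland - Ridge - Willow - Denton - Pine: 15+13+5+13+12 = 58
Pine - Upland - Ridge - Denton - Willow - Pine: 15+13+15+13+4 = 60
Pine - Willow - Upland - Denton - Ridge - Pine: 4+14+7+15+9 = 49
Pine - Willow - Upland - Ridge - Denton - Pine: 4+14+13+15+12 = 58
Pine - Willow - Denton - Upland - Ridge - Pine: 4+13+7+13+9 = 46
Pine - Willow - Ridge - Upland - Denton - Pine: 4+5+13+7+12 = 41
Pine - Denton - Upland - Willow - Ridge - Pine: 12+7+14+5+9 = 47
Pine - Denton - Willow - Upland - Ridge - Pine: 12+13+14+13+9 = 61
The minimum is 41.
One optimal route: Pine → Willow → Ridge → Upland → Denton → Pine (or its reverse).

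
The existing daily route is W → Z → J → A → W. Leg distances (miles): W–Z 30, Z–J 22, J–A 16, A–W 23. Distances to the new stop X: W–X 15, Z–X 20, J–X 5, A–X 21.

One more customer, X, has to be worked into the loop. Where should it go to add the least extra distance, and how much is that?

Insertion cost between consecutive stops i–j is d(i,X) + d(X,j) − d(i,j):
  between W and Z: 15 + 20 − 30 = 5
  between Z and J: 20 + 5 − 22 = 3
  between J and A: 5 + 21 − 16 = 10
  between A and W: 21 + 15 − 23 = 13
Cheapest insertion is between Z and J, adding 3.
New total = 91 + 3 = 94.

Adding 3 miles by placing X on the Z–J leg.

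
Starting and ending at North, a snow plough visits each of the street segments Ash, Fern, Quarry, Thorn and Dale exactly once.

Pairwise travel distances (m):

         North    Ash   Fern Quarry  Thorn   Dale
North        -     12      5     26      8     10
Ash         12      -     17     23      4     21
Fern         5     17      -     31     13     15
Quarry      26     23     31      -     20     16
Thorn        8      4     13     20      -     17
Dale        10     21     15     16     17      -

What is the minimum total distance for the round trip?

Minimum total distance: 71 m.

With 5 stops there are 5!/2 = 60 distinct round trips (a route and its reverse cost the same).
North→Ash→Fern→Quarry→Thorn→Dale→North: 12+17+31+20+17+10 = 107
North→Ash→Fern→Quarry→Dale→Thorn→North: 12+17+31+16+17+8 = 101
North→Ash→Fern→Thorn→Quarry→Dale→North: 12+17+13+20+16+10 = 88
North→Ash→Fern→Thorn→Dale→Quarry→North: 12+17+13+17+16+26 = 101
North→Ash→Fern→Dale→Quarry→Thorn→North: 12+17+15+16+20+8 = 88
North→Ash→Fern→Dale→Thorn→Quarry→North: 12+17+15+17+20+26 = 107
North→Ash→Quarry→Fern→Thorn→Dale→North: 12+23+31+13+17+10 = 106
North→Ash→Quarry→Fern→Dale→Thorn→North: 12+23+31+15+17+8 = 106
North→Ash→Quarry→Thorn→Fern→Dale→North: 12+23+20+13+15+10 = 93
North→Ash→Quarry→Thorn→Dale→Fern→North: 12+23+20+17+15+5 = 92
North→Ash→Quarry→Dale→Fern→Thorn→North: 12+23+16+15+13+8 = 87
North→Ash→Quarry→Dale→Thorn→Fern→North: 12+23+16+17+13+5 = 86
North→Ash→Thorn→Fern→Quarry→Dale→North: 12+4+13+31+16+10 = 86
North→Ash→Thorn→Fern→Dale→Quarry→North: 12+4+13+15+16+26 = 86
… (46 more)
North→Fern→Thorn→Ash→Quarry→Dale→North: 5+13+4+23+16+10 = 71  ← best
The minimum is 71.
One optimal route: North → Fern → Thorn → Ash → Quarry → Dale → North (or its reverse).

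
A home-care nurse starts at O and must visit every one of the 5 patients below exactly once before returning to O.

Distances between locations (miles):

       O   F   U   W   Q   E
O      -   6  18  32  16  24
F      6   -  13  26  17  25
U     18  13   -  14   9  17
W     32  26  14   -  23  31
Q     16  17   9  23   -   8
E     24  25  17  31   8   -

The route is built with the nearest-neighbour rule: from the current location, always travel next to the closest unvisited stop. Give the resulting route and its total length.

At O the remaining stops are F 6, Q 16, U 18, E 24, W 32; go to F.
At F the remaining stops are U 13, Q 17, E 25, W 26; go to U.
At U the remaining stops are Q 9, W 14, E 17; go to Q.
At Q the remaining stops are E 8, W 23; go to E.
At E the remaining stops are W 31; go to W.
Return W→O: 32.
Total = 6 + 13 + 9 + 8 + 31 + 32 = 99.

Nearest-neighbour total = 99 miles; route O → F → U → Q → E → W → O.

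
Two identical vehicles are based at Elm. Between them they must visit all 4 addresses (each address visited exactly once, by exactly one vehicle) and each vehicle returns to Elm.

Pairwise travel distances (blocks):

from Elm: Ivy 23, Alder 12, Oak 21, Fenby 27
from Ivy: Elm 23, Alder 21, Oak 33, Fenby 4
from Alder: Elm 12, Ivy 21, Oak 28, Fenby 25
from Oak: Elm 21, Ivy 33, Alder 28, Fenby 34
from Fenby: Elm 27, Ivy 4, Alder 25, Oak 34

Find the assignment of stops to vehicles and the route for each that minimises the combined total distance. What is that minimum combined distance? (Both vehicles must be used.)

There are 2^3 − 1 = 7 ways to divide the 4 stops into two non-empty groups. For each, the best each vehicle can do is its own shortest tour through its group:
  {Ivy} + {Alder, Oak, Fenby}: 46 + 92 = 138
  {Alder} + {Ivy, Oak, Fenby}: 24 + 82 = 106
  {Ivy, Alder} + {Oak, Fenby}: 56 + 82 = 138
  {Oak} + {Ivy, Alder, Fenby}: 42 + 64 = 106
  {Ivy, Oak} + {Alder, Fenby}: 77 + 64 = 141
  {Alder, Oak} + {Ivy, Fenby}: 61 + 54 = 115
  … (7 splits in total)
Best: vehicle 1 Elm → Alder → Elm = 24; vehicle 2 Elm → Ivy → Fenby → Oak → Elm = 82; combined 106.

106 blocks — the smallest possible combined total.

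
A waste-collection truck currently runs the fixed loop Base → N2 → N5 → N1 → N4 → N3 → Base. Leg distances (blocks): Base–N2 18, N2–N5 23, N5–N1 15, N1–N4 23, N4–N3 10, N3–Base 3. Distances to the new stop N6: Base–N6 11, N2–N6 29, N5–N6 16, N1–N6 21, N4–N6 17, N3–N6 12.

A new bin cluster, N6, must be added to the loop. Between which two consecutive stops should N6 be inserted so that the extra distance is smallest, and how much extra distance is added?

Adding 15 blocks by placing N6 on the N1–N4 leg.

Insertion cost between consecutive stops i–j is d(i,N6) + d(N6,j) − d(i,j):
  between Base and N2: 11 + 29 − 18 = 22
  between N2 and N5: 29 + 16 − 23 = 22
  between N5 and N1: 16 + 21 − 15 = 22
  between N1 and N4: 21 + 17 − 23 = 15
  between N4 and N3: 17 + 12 − 10 = 19
  between N3 and Base: 12 + 11 − 3 = 20
Cheapest insertion is between N1 and N4, adding 15.
New total = 92 + 15 = 107.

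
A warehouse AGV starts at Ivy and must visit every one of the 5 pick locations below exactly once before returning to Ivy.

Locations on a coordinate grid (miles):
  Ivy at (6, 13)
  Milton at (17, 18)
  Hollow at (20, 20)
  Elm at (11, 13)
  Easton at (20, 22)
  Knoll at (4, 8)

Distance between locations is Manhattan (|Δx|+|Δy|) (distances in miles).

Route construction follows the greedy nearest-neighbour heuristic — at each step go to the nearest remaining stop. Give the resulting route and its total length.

From Ivy: distances to unvisited — Elm=5, Knoll=7, Milton=16, Hollow=21, Easton=23. Nearest is Elm (5).
From Elm: distances to unvisited — Milton=11, Knoll=12, Hollow=16, Easton=18. Nearest is Milton (11).
From Milton: distances to unvisited — Hollow=5, Easton=7, Knoll=23. Nearest is Hollow (5).
From Hollow: distances to unvisited — Easton=2, Knoll=28. Nearest is Easton (2).
From Easton: distances to unvisited — Knoll=30. Nearest is Knoll (30).
Return Knoll→Ivy: 7.
Total = 5 + 11 + 5 + 2 + 30 + 7 = 60.

Total distance 60 miles via the nearest-neighbour route Ivy → Elm → Milton → Hollow → Easton → Knoll → Ivy.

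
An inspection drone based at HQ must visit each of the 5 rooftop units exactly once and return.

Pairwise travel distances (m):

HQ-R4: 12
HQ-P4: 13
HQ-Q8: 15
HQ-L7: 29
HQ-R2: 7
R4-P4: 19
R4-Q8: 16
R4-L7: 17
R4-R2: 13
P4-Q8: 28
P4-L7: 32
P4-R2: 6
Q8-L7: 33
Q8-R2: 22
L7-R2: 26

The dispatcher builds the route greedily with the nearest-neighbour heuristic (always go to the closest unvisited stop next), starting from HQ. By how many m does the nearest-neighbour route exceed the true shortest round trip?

From HQ: R2=7, R4=12, P4=13, Q8=15, L7=29 → choose R2 (7).
From R2: P4=6, R4=13, Q8=22, L7=26 → choose P4 (6).
From P4: R4=19, Q8=28, L7=32 → choose R4 (19).
From R4: Q8=16, L7=17 → choose Q8 (16).
From Q8: L7=33 → choose L7 (33).
NN route HQ → R2 → P4 → R4 → Q8 → L7 → HQ costs 110.
Optimal: HQ → P4 → R2 → L7 → R4 → Q8 → HQ costs 93 (by enumerating all 60 distinct tours).
Excess = 110 − 93 = 17.

The nearest-neighbour route is 17 m longer than optimal.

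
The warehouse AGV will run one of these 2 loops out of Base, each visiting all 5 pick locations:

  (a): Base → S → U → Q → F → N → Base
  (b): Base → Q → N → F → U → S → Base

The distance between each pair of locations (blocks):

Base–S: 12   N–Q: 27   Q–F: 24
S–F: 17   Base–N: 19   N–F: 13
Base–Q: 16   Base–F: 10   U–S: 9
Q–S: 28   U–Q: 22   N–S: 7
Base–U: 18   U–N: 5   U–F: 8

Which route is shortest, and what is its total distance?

85 blocks — (b) is the shortest.

(a): 12 + 9 + 22 + 24 + 13 + 19 = 99
(b): 16 + 27 + 13 + 8 + 9 + 12 = 85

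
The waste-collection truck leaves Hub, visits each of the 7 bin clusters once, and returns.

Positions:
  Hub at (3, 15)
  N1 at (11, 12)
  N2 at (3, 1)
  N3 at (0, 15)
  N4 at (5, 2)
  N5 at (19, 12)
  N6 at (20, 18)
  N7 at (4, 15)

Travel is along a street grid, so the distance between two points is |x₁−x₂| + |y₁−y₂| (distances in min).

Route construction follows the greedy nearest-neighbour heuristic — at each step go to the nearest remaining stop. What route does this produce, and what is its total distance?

Hub → [N7:1 / N3:3 / N1:11 / N2:14 / N4:15 / N5:19 / N6:20] → N7 (1)
N7 → [N3:4 / N1:10 / N4:14 / N2:15 / N5:18 / N6:19] → N3 (4)
N3 → [N1:14 / N2:17 / N4:18 / N5:22 / N6:23] → N1 (14)
N1 → [N5:8 / N6:15 / N4:16 / N2:19] → N5 (8)
N5 → [N6:7 / N4:24 / N2:27] → N6 (7)
N6 → [N4:31 / N2:34] → N4 (31)
N4 → [N2:3] → N2 (3)
Return N2→Hub: 14.
Total = 1 + 4 + 14 + 8 + 7 + 31 + 3 + 14 = 82.

82 min along Hub → N7 → N3 → N1 → N5 → N6 → N4 → N2 → Hub.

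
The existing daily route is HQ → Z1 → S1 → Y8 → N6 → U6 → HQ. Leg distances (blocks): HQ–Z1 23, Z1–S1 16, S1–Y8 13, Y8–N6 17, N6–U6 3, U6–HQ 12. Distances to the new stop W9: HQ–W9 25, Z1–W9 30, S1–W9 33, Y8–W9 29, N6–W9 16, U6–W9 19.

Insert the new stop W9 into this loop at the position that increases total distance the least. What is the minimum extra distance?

Insertion cost between consecutive stops i–j is d(i,W9) + d(W9,j) − d(i,j):
  between HQ and Z1: 25 + 30 − 23 = 32
  between Z1 and S1: 30 + 33 − 16 = 47
  between S1 and Y8: 33 + 29 − 13 = 49
  between Y8 and N6: 29 + 16 − 17 = 28
  between N6 and U6: 16 + 19 − 3 = 32
  between U6 and HQ: 19 + 25 − 12 = 32
Cheapest insertion is between Y8 and N6, adding 28.
New total = 84 + 28 = 112.

Adding 28 blocks by placing W9 on the Y8–N6 leg.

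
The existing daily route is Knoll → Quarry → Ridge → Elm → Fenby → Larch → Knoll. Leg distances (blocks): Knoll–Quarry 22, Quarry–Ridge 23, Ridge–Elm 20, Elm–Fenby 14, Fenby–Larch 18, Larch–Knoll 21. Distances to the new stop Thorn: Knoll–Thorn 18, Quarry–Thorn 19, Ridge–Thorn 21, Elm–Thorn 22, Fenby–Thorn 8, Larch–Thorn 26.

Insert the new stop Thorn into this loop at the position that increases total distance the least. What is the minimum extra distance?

Minimum extra distance: 15 blocks, inserting Thorn between Knoll and Quarry.

Insertion cost between consecutive stops i–j is d(i,Thorn) + d(Thorn,j) − d(i,j):
  between Knoll and Quarry: 18 + 19 − 22 = 15
  between Quarry and Ridge: 19 + 21 − 23 = 17
  between Ridge and Elm: 21 + 22 − 20 = 23
  between Elm and Fenby: 22 + 8 − 14 = 16
  between Fenby and Larch: 8 + 26 − 18 = 16
  between Larch and Knoll: 26 + 18 − 21 = 23
Cheapest insertion is between Knoll and Quarry, adding 15.
New total = 118 + 15 = 133.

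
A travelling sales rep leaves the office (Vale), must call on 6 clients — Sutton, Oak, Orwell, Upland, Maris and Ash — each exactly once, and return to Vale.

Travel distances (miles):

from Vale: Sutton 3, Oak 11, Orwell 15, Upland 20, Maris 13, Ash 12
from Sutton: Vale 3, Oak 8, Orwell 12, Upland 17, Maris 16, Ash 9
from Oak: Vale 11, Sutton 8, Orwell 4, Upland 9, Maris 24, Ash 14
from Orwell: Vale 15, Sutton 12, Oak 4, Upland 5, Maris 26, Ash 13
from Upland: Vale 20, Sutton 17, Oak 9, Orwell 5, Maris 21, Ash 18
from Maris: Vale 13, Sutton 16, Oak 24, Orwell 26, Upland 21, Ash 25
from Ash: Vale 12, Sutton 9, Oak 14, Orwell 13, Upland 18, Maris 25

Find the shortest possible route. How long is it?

69 miles — the shortest possible round trip.

With 6 stops there are 6!/2 = 360 distinct round trips (a route and its reverse cost the same).
Vale → Sutton → Oak → Orwell → Upland → Maris → Ash → Vale: 3+8+4+5+21+25+12 = 78
Vale → Sutton → Oak → Orwell → Upland → Ash → Maris → Vale: 3+8+4+5+18+25+13 = 76
Vale → Sutton → Oak → Orwell → Maris → Upland → Ash → Vale: 3+8+4+26+21+18+12 = 92
Vale → Sutton → Oak → Orwell → Maris → Ash → Upland → Vale: 3+8+4+26+25+18+20 = 104
Vale → Sutton → Oak → Orwell → Ash → Upland → Maris → Vale: 3+8+4+13+18+21+13 = 80
Vale → Sutton → Oak → Orwell → Ash → Maris → Upland → Vale: 3+8+4+13+25+21+20 = 94
Vale → Sutton → Oak → Upland → Orwell → Maris → Ash → Vale: 3+8+9+5+26+25+12 = 88
Vale → Sutton → Oak → Upland → Orwell → Ash → Maris → Vale: 3+8+9+5+13+25+13 = 76
… (352 more)
Vale → Sutton → Ash → Oak → Orwell → Upland → Maris → Vale: 3+9+14+4+5+21+13 = 69  ← best
The minimum is 69.
One optimal route: Vale → Sutton → Ash → Oak → Orwell → Upland → Maris → Vale (or its reverse).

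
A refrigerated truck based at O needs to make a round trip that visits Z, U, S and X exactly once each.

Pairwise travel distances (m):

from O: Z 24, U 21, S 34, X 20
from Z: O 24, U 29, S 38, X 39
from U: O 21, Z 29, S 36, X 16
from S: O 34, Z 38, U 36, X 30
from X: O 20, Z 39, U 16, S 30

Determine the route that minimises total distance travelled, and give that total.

Shortest round trip = 129 m.

There are 12 distinct closed tours to check (reversals are equivalent).
O-Z-U-S-X-O: 24+29+36+30+20 = 139
O-Z-U-X-S-O: 24+29+16+30+34 = 133
O-Z-S-U-X-O: 24+38+36+16+20 = 134
O-Z-S-X-U-O: 24+38+30+16+21 = 129
O-Z-X-U-S-O: 24+39+16+36+34 = 149
O-Z-X-S-U-O: 24+39+30+36+21 = 150
O-U-Z-S-X-O: 21+29+38+30+20 = 138
O-U-Z-X-S-O: 21+29+39+30+34 = 153
O-U-S-Z-X-O: 21+36+38+39+20 = 154
O-U-X-Z-S-O: 21+16+39+38+34 = 148
O-S-Z-U-X-O: 34+38+29+16+20 = 137
O-S-U-Z-X-O: 34+36+29+39+20 = 158
The minimum is 129.
One optimal route: O → Z → S → X → U → O (or its reverse).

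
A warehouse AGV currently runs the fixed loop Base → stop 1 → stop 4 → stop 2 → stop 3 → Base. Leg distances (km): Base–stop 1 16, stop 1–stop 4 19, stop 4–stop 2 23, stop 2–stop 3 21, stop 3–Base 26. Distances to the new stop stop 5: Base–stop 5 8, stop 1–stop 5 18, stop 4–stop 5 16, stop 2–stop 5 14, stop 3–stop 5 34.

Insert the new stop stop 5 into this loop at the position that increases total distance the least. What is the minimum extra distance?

Adding 7 km by placing stop 5 on the stop 4–stop 2 leg.

Insertion cost between consecutive stops i–j is d(i,stop 5) + d(stop 5,j) − d(i,j):
  between Base and stop 1: 8 + 18 − 16 = 10
  between stop 1 and stop 4: 18 + 16 − 19 = 15
  between stop 4 and stop 2: 16 + 14 − 23 = 7
  between stop 2 and stop 3: 14 + 34 − 21 = 27
  between stop 3 and Base: 34 + 8 − 26 = 16
Cheapest insertion is between stop 4 and stop 2, adding 7.
New total = 105 + 7 = 112.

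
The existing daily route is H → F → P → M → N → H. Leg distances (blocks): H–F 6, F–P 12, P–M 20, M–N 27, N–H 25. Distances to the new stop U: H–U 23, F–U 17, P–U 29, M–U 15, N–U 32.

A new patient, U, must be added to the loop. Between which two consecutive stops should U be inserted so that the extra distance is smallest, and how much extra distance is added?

Minimum extra distance: 20 blocks, inserting U between M and N.

Insertion cost between consecutive stops i–j is d(i,U) + d(U,j) − d(i,j):
  between H and F: 23 + 17 − 6 = 34
  between F and P: 17 + 29 − 12 = 34
  between P and M: 29 + 15 − 20 = 24
  between M and N: 15 + 32 − 27 = 20
  between N and H: 32 + 23 − 25 = 30
Cheapest insertion is between M and N, adding 20.
New total = 90 + 20 = 110.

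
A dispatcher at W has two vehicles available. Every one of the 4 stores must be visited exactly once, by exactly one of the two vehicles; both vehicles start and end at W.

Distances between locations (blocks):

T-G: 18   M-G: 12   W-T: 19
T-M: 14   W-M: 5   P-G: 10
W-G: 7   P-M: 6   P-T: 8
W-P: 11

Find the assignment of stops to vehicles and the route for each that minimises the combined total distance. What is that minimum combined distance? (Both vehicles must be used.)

Try each way of splitting the stops between the two vehicles (each non-empty) and, for each split, find the best tour for each vehicle:
  {P} + {T, M, G}: 22 + 44 = 66
  {T} + {P, M, G}: 38 + 28 = 66
  {P, T} + {M, G}: 38 + 24 = 62
  {M} + {P, T, G}: 10 + 44 = 54
  {P, M} + {T, G}: 22 + 44 = 66
  {T, M} + {P, G}: 38 + 28 = 66
  … (7 splits in total)
  {P, T, M} + {G}: 38 + 14 = 52  ← best
Best: vehicle 1 W → P → T → M → W = 38; vehicle 2 W → G → W = 14; combined 52.

Minimum combined distance: 52 blocks.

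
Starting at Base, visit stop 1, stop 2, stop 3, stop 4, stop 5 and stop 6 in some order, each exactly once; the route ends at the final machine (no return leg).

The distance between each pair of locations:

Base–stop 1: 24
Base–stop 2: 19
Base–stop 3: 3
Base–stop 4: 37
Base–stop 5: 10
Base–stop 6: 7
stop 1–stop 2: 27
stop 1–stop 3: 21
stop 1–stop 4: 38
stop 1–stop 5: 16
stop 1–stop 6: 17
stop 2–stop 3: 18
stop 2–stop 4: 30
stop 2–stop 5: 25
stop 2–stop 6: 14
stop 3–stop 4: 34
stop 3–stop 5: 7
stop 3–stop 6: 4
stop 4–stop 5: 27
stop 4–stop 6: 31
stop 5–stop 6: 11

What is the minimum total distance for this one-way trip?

There are 6! = 720 possible orderings.
Base → stop 1 → stop 2 → stop 3 → stop 4 → stop 5 → stop 6: 24+27+18+34+27+11 = 141
Base → stop 1 → stop 2 → stop 3 → stop 4 → stop 6 → stop 5: 24+27+18+34+31+11 = 145
Base → stop 1 → stop 2 → stop 3 → stop 5 → stop 4 → stop 6: 24+27+18+7+27+31 = 134
Base → stop 1 → stop 2 → stop 3 → stop 5 → stop 6 → stop 4: 24+27+18+7+11+31 = 118
Base → stop 1 → stop 2 → stop 3 → stop 6 → stop 4 → stop 5: 24+27+18+4+31+27 = 131
Base → stop 1 → stop 2 → stop 3 → stop 6 → stop 5 → stop 4: 24+27+18+4+11+27 = 111
Base → stop 1 → stop 2 → stop 4 → stop 3 → stop 5 → stop 6: 24+27+30+34+7+11 = 133
Base → stop 1 → stop 2 → stop 4 → stop 3 → stop 6 → stop 5: 24+27+30+34+4+11 = 130
… (712 more)
Base → stop 3 → stop 5 → stop 1 → stop 6 → stop 2 → stop 4: 3+7+16+17+14+30 = 87  ← best
The minimum is 87.
One shortest path: Base → stop 3 → stop 5 → stop 1 → stop 6 → stop 2 → stop 4.

87 — the minimum one-way total.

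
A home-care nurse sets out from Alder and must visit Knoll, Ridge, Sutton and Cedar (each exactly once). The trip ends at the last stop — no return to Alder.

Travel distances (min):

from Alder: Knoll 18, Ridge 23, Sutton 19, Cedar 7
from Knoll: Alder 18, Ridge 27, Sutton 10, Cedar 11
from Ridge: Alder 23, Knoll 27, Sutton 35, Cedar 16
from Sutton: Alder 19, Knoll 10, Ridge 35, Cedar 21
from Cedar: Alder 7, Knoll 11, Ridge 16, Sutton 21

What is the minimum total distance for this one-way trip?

There are 4! = 24 possible orderings.
Alder→Knoll→Ridge→Sutton→Cedar: 18+27+35+21 = 101
Alder→Knoll→Ridge→Cedar→Sutton: 18+27+16+21 = 82
Alder→Knoll→Sutton→Ridge→Cedar: 18+10+35+16 = 79
Alder→Knoll→Sutton→Cedar→Ridge: 18+10+21+16 = 65
Alder→Knoll→Cedar→Ridge→Sutton: 18+11+16+35 = 80
Alder→Knoll→Cedar→Sutton→Ridge: 18+11+21+35 = 85
Alder→Ridge→Knoll→Sutton→Cedar: 23+27+10+21 = 81
Alder→Ridge→Knoll→Cedar→Sutton: 23+27+11+21 = 82
Alder→Ridge→Sutton→Knoll→Cedar: 23+35+10+11 = 79
Alder→Ridge→Sutton→Cedar→Knoll: 23+35+21+11 = 90
Alder→Ridge→Cedar→Knoll→Sutton: 23+16+11+10 = 60
Alder→Ridge→Cedar→Sutton→Knoll: 23+16+21+10 = 70
Alder→Sutton→Knoll→Ridge→Cedar: 19+10+27+16 = 72
Alder→Sutton→Knoll→Cedar→Ridge: 19+10+11+16 = 56
… (10 more)
The minimum is 56.
One shortest path: Alder → Sutton → Knoll → Cedar → Ridge.

Minimum one-way distance = 56 min.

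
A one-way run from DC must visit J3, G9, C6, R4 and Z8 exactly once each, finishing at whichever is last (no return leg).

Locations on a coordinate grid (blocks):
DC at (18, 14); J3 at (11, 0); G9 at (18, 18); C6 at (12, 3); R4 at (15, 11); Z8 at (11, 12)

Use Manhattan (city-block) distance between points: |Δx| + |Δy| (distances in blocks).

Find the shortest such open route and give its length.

There are 5! = 120 possible orderings.
DC→J3→G9→C6→R4→Z8: 21+25+21+11+5 = 83
DC→J3→G9→C6→Z8→R4: 21+25+21+10+5 = 82
DC→J3→G9→R4→C6→Z8: 21+25+10+11+10 = 77
DC→J3→G9→R4→Z8→C6: 21+25+10+5+10 = 71
DC→J3→G9→Z8→C6→R4: 21+25+13+10+11 = 80
DC→J3→G9→Z8→R4→C6: 21+25+13+5+11 = 75
DC→J3→C6→G9→R4→Z8: 21+4+21+10+5 = 61
DC→J3→C6→G9→Z8→R4: 21+4+21+13+5 = 64
DC→J3→C6→R4→G9→Z8: 21+4+11+10+13 = 59
DC→J3→C6→R4→Z8→G9: 21+4+11+5+13 = 54
DC→J3→C6→Z8→G9→R4: 21+4+10+13+10 = 58
DC→J3→C6→Z8→R4→G9: 21+4+10+5+10 = 50
DC→J3→R4→G9→C6→Z8: 21+15+10+21+10 = 77
DC→J3→R4→G9→Z8→C6: 21+15+10+13+10 = 69
… (106 more)
DC→G9→R4→Z8→C6→J3: 4+10+5+10+4 = 33  ← best
The minimum is 33.
One shortest path: DC → G9 → R4 → Z8 → C6 → J3.

Shortest open route: 33 blocks.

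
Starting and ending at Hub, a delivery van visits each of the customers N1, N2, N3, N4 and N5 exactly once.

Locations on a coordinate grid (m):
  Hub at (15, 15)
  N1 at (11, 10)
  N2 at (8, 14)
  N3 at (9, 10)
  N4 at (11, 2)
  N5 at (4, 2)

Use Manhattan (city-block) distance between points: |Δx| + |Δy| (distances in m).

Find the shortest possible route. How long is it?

Minimum total distance: 50 m.

Hub - N1 - N2 - N3 - N4 - N5 - Hub: 9+7+5+10+7+24 = 62
Hub - N1 - N2 - N3 - N5 - N4 - Hub: 9+7+5+13+7+17 = 58
Hub - N1 - N2 - N4 - N3 - N5 - Hub: 9+7+15+10+13+24 = 78
Hub - N1 - N2 - N4 - N5 - N3 - Hub: 9+7+15+7+13+11 = 62
Hub - N1 - N2 - N5 - N3 - N4 - Hub: 9+7+16+13+10+17 = 72
Hub - N1 - N2 - N5 - N4 - N3 - Hub: 9+7+16+7+10+11 = 60
Hub - N1 - N3 - N2 - N4 - N5 - Hub: 9+2+5+15+7+24 = 62
Hub - N1 - N3 - N2 - N5 - N4 - Hub: 9+2+5+16+7+17 = 56
Hub - N1 - N3 - N4 - N2 - N5 - Hub: 9+2+10+15+16+24 = 76
Hub - N1 - N3 - N4 - N5 - N2 - Hub: 9+2+10+7+16+8 = 52
Hub - N1 - N3 - N5 - N2 - N4 - Hub: 9+2+13+16+15+17 = 72
Hub - N1 - N3 - N5 - N4 - N2 - Hub: 9+2+13+7+15+8 = 54
Hub - N1 - N4 - N2 - N3 - N5 - Hub: 9+8+15+5+13+24 = 74
Hub - N1 - N4 - N2 - N5 - N3 - Hub: 9+8+15+16+13+11 = 72
… (46 more)
Hub - N1 - N4 - N5 - N3 - N2 - Hub: 9+8+7+13+5+8 = 50  ← best
The minimum is 50.
One optimal route: Hub → N1 → N4 → N5 → N3 → N2 → Hub (or its reverse).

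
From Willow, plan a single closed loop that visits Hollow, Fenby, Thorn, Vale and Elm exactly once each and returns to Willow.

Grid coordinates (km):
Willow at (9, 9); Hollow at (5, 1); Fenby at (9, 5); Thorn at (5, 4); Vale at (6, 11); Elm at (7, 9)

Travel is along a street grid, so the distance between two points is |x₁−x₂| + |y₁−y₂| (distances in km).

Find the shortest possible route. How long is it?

28 km — the shortest possible round trip.

With 5 stops there are 5!/2 = 60 distinct round trips (a route and its reverse cost the same).
Willow→Hollow→Fenby→Thorn→Vale→Elm→Willow: 12+8+5+8+3+2 = 38
Willow→Hollow→Fenby→Thorn→Elm→Vale→Willow: 12+8+5+7+3+5 = 40
Willow→Hollow→Fenby→Vale→Thorn→Elm→Willow: 12+8+9+8+7+2 = 46
Willow→Hollow→Fenby→Vale→Elm→Thorn→Willow: 12+8+9+3+7+9 = 48
Willow→Hollow→Fenby→Elm→Thorn→Vale→Willow: 12+8+6+7+8+5 = 46
Willow→Hollow→Fenby→Elm→Vale→Thorn→Willow: 12+8+6+3+8+9 = 46
Willow→Hollow→Thorn→Fenby→Vale→Elm→Willow: 12+3+5+9+3+2 = 34
Willow→Hollow→Thorn→Fenby→Elm→Vale→Willow: 12+3+5+6+3+5 = 34
Willow→Hollow→Thorn→Vale→Fenby→Elm→Willow: 12+3+8+9+6+2 = 40
Willow→Hollow→Thorn→Vale→Elm→Fenby→Willow: 12+3+8+3+6+4 = 36
Willow→Hollow→Thorn→Elm→Fenby→Vale→Willow: 12+3+7+6+9+5 = 42
Willow→Hollow→Thorn→Elm→Vale→Fenby→Willow: 12+3+7+3+9+4 = 38
Willow→Hollow→Vale→Fenby→Thorn→Elm→Willow: 12+11+9+5+7+2 = 46
Willow→Hollow→Vale→Fenby→Elm→Thorn→Willow: 12+11+9+6+7+9 = 54
… (46 more)
Willow→Fenby→Hollow→Thorn→Vale→Elm→Willow: 4+8+3+8+3+2 = 28  ← best
The minimum is 28.
One optimal route: Willow → Fenby → Hollow → Thorn → Vale → Elm → Willow (or its reverse).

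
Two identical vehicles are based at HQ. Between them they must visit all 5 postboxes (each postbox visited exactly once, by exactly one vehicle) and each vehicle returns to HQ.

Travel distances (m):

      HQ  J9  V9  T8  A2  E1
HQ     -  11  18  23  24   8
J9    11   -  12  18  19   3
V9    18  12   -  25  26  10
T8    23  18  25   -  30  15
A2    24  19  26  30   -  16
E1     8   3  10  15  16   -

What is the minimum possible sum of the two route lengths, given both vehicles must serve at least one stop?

There are 2^4 − 1 = 15 ways to divide the 5 stops into two non-empty groups. For each, the best each vehicle can do is its own shortest tour through its group:
  {J9} + {V9, T8, A2, E1}: 22 + 97 = 119
  {V9} + {J9, T8, A2, E1}: 36 + 83 = 119
  {J9, V9} + {T8, A2, E1}: 41 + 77 = 118
  {T8} + {J9, V9, A2, E1}: 46 + 73 = 119
  {J9, T8} + {V9, A2, E1}: 52 + 68 = 120
  {V9, T8} + {J9, A2, E1}: 66 + 54 = 120
  … (15 splits in total)
Best: vehicle 1 HQ → J9 → V9 → HQ = 41; vehicle 2 HQ → T8 → A2 → E1 → HQ = 77; combined 118.

118 m — the smallest possible combined total.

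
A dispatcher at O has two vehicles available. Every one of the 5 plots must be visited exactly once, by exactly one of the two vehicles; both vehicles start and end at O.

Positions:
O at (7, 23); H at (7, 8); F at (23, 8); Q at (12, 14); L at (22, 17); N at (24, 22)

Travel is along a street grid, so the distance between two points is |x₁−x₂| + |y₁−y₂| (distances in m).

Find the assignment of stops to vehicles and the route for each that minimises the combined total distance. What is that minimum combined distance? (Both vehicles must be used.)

94 m — the smallest possible combined total.

Check every non-empty split of the stops between the two vehicles; for each half take its own optimal tour:
  {H} + {F, Q, L, N}: 30 + 66 = 96
  {F} + {H, Q, L, N}: 62 + 64 = 126
  {H, F} + {Q, L, N}: 62 + 52 = 114
  {Q} + {H, F, L, N}: 28 + 66 = 94
  {H, Q} + {F, L, N}: 40 + 64 = 104
  {F, Q} + {H, L, N}: 62 + 64 = 126
  … (15 splits in total)
Best: vehicle 1 O → Q → O = 28; vehicle 2 O → H → F → L → N → O = 66; combined 94.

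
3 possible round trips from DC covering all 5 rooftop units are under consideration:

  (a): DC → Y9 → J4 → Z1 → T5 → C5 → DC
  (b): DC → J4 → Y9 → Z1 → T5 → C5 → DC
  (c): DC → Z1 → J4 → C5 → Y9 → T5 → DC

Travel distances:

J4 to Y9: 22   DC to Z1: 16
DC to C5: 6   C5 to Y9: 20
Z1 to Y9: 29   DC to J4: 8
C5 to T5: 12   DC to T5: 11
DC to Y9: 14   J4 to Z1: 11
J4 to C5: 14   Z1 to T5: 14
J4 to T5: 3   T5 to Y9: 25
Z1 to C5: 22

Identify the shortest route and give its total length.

Shortest is (a), total 79.

(a): 14 + 22 + 11 + 14 + 12 + 6 = 79
(b): 8 + 22 + 29 + 14 + 12 + 6 = 91
(c): 16 + 11 + 14 + 20 + 25 + 11 = 97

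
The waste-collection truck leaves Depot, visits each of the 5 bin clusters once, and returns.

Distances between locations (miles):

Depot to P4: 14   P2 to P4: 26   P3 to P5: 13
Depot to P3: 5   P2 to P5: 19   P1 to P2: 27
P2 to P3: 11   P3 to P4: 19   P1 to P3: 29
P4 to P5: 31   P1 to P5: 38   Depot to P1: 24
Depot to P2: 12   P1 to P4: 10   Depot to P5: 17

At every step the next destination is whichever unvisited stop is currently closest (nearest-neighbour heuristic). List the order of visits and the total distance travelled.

Nearest-neighbour total = 100 miles; route Depot → P3 → P2 → P5 → P4 → P1 → Depot.

At Depot the remaining stops are P3 5, P2 12, P4 14, P5 17, P1 24; go to P3.
At P3 the remaining stops are P2 11, P5 13, P4 19, P1 29; go to P2.
At P2 the remaining stops are P5 19, P4 26, P1 27; go to P5.
At P5 the remaining stops are P4 31, P1 38; go to P4.
At P4 the remaining stops are P1 10; go to P1.
Return P1→Depot: 24.
Total = 5 + 11 + 19 + 31 + 10 + 24 = 100.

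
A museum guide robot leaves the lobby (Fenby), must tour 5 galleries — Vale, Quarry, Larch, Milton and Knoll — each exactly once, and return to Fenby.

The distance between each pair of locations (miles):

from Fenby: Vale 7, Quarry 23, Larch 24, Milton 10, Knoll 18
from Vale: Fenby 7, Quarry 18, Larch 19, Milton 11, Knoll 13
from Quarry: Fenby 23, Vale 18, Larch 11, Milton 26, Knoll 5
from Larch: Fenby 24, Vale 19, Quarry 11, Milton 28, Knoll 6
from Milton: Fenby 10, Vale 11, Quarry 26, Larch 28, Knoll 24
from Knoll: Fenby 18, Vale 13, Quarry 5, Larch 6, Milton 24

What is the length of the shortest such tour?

There are 60 distinct closed tours to check (reversals are equivalent).
Fenby → Vale → Quarry → Larch → Milton → Knoll → Fenby: 7+18+11+28+24+18 = 106
Fenby → Vale → Quarry → Larch → Knoll → Milton → Fenby: 7+18+11+6+24+10 = 76
Fenby → Vale → Quarry → Milton → Larch → Knoll → Fenby: 7+18+26+28+6+18 = 103
Fenby → Vale → Quarry → Milton → Knoll → Larch → Fenby: 7+18+26+24+6+24 = 105
Fenby → Vale → Quarry → Knoll → Larch → Milton → Fenby: 7+18+5+6+28+10 = 74
Fenby → Vale → Quarry → Knoll → Milton → Larch → Fenby: 7+18+5+24+28+24 = 106
Fenby → Vale → Larch → Quarry → Milton → Knoll → Fenby: 7+19+11+26+24+18 = 105
Fenby → Vale → Larch → Quarry → Knoll → Milton → Fenby: 7+19+11+5+24+10 = 76
Fenby → Vale → Larch → Milton → Quarry → Knoll → Fenby: 7+19+28+26+5+18 = 103
Fenby → Vale → Larch → Milton → Knoll → Quarry → Fenby: 7+19+28+24+5+23 = 106
Fenby → Vale → Larch → Knoll → Quarry → Milton → Fenby: 7+19+6+5+26+10 = 73
Fenby → Vale → Larch → Knoll → Milton → Quarry → Fenby: 7+19+6+24+26+23 = 105
Fenby → Vale → Milton → Quarry → Larch → Knoll → Fenby: 7+11+26+11+6+18 = 79
Fenby → Vale → Milton → Quarry → Knoll → Larch → Fenby: 7+11+26+5+6+24 = 79
… (46 more)
The minimum is 73.
One optimal route: Fenby → Vale → Larch → Knoll → Quarry → Milton → Fenby (or its reverse).

73 miles — the shortest possible round trip.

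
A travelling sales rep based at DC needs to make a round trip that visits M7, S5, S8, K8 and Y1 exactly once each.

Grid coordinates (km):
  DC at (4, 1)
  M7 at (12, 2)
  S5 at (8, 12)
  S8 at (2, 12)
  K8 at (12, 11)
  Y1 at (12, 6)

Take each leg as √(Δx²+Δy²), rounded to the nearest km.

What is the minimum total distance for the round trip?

DC → M7 → S5 → S8 → K8 → Y1 → DC: 8+11+6+10+5+9 = 49
DC → M7 → S5 → S8 → Y1 → K8 → DC: 8+11+6+12+5+13 = 55
DC → M7 → S5 → K8 → S8 → Y1 → DC: 8+11+4+10+12+9 = 54
DC → M7 → S5 → K8 → Y1 → S8 → DC: 8+11+4+5+12+11 = 51
DC → M7 → S5 → Y1 → S8 → K8 → DC: 8+11+7+12+10+13 = 61
DC → M7 → S5 → Y1 → K8 → S8 → DC: 8+11+7+5+10+11 = 52
DC → M7 → S8 → S5 → K8 → Y1 → DC: 8+14+6+4+5+9 = 46
DC → M7 → S8 → S5 → Y1 → K8 → DC: 8+14+6+7+5+13 = 53
DC → M7 → S8 → K8 → S5 → Y1 → DC: 8+14+10+4+7+9 = 52
DC → M7 → S8 → K8 → Y1 → S5 → DC: 8+14+10+5+7+12 = 56
DC → M7 → S8 → Y1 → S5 → K8 → DC: 8+14+12+7+4+13 = 58
DC → M7 → S8 → Y1 → K8 → S5 → DC: 8+14+12+5+4+12 = 55
DC → M7 → K8 → S5 → S8 → Y1 → DC: 8+9+4+6+12+9 = 48
DC → M7 → K8 → S5 → Y1 → S8 → DC: 8+9+4+7+12+11 = 51
… (46 more)
DC → M7 → Y1 → K8 → S5 → S8 → DC: 8+4+5+4+6+11 = 38  ← best
The minimum is 38.
One optimal route: DC → M7 → Y1 → K8 → S5 → S8 → DC (or its reverse).

38 km — the shortest possible round trip.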